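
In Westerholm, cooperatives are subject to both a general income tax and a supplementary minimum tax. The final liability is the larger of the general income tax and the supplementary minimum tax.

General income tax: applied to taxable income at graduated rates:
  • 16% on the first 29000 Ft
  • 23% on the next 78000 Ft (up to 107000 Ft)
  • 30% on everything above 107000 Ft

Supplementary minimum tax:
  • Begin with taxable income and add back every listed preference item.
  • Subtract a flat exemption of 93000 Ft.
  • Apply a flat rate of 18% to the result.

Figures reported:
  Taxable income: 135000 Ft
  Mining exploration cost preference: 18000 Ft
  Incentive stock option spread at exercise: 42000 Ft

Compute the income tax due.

30980 Ft

General income tax:
  29000 Ft × 16% = 4640 Ft
  78000 Ft × 23% = 17940 Ft
  28000 Ft × 30% = 8400 Ft
  → 30980 Ft

Supplementary minimum tax:
  Adjusted income: 135000 Ft + 18000 Ft + 42000 Ft = 195000 Ft
  Less exemption 93000 Ft → base 102000 Ft
  102000 Ft × 18% = 18360 Ft

30980 Ft > 18360 Ft, so the general income tax governs.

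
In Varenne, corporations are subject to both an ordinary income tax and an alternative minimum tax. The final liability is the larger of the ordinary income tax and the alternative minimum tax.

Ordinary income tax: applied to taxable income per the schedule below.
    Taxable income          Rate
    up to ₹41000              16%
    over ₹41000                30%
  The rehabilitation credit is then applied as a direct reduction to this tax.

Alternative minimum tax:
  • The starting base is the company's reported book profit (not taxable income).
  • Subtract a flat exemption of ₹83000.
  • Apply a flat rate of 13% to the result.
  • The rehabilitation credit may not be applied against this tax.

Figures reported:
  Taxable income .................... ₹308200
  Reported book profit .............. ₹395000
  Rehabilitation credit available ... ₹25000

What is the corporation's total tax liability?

₹61720

Alternative minimum tax:
  Base (reported book profit): ₹395000
  Less exemption ₹83000 → base ₹312000
  ₹312000 × 13% = ₹40560

Ordinary income tax:
  ₹41000 × 16% = ₹6560
  ₹267200 × 30% = ₹80160
  → ₹86720
  Less rehabilitation credit ₹25000 → ₹61720

₹61720 > ₹40560, so the ordinary income tax governs.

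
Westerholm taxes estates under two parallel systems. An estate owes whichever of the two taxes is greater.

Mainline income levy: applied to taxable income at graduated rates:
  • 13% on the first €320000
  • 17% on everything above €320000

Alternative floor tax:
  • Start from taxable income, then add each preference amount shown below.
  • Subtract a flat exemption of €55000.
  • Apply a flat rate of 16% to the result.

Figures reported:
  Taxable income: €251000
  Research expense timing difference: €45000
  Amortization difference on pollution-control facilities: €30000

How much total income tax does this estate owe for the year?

€43360

Mainline income levy:
  €251000 × 13% = €32630

Alternative floor tax:
  Adjusted income: €251000 + €45000 + €30000 = €326000
  Less exemption €55000 → base €271000
  €271000 × 16% = €43360

€43360 > €32630, so the alternative floor tax is the binding amount.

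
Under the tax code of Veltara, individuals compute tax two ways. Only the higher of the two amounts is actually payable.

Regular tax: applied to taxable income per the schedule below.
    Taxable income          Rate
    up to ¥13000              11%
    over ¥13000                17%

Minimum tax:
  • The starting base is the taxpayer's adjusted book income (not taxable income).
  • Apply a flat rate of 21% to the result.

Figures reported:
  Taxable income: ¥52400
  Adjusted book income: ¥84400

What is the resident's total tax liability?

¥17724

Regular tax:
  ¥13000 × 11% = ¥1430
  ¥39400 × 17% = ¥6698
  → ¥8128

Minimum tax:
  Base (adjusted book income): ¥84400
  ¥84400 × 21% = ¥17724

¥17724 > ¥8128, so the minimum tax is the binding amount.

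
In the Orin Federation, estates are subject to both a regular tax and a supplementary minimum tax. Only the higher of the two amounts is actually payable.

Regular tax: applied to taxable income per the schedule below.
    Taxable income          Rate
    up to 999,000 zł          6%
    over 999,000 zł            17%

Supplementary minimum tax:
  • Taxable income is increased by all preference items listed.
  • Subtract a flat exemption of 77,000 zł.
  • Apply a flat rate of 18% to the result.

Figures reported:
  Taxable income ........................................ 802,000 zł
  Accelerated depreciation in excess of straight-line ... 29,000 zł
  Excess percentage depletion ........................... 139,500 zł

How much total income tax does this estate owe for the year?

Supplementary minimum tax:
  Adjusted income: 802,000 zł + 29,000 zł + 139,500 zł = 970,500 zł
  Less exemption 77,000 zł → base 893,500 zł
  893,500 zł × 18% = 160,830 zł

Regular tax:
  802,000 zł × 6% = 48,120 zł

160,830 zł > 48,120 zł, so the supplementary minimum tax is the binding amount.

160,830 zł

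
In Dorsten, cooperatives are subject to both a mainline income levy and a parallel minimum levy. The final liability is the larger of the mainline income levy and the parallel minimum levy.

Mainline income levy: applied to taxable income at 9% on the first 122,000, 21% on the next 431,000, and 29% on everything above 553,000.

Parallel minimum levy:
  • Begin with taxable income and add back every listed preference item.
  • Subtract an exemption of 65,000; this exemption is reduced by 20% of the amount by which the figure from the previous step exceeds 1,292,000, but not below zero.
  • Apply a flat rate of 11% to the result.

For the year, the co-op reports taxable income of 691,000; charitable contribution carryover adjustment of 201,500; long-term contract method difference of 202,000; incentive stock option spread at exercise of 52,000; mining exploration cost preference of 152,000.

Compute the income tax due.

141,510

Mainline income levy:
  122,000 × 9% = 10,980
  431,000 × 21% = 90,510
  138,000 × 29% = 40,020
  → 141,510

Parallel minimum levy:
  Adjusted income: 691,000 + 201,500 + 202,000 + 52,000 + 152,000 = 1,298,500
  Exemption: 65,000 − 20% × (1,298,500 − 1,292,000) = 65,000 − 1,300 = 63,700
  Base: 1,298,500 − 63,700 = 1,234,800
  1,234,800 × 11% = 135,828

141,510 > 135,828, so the mainline income levy governs.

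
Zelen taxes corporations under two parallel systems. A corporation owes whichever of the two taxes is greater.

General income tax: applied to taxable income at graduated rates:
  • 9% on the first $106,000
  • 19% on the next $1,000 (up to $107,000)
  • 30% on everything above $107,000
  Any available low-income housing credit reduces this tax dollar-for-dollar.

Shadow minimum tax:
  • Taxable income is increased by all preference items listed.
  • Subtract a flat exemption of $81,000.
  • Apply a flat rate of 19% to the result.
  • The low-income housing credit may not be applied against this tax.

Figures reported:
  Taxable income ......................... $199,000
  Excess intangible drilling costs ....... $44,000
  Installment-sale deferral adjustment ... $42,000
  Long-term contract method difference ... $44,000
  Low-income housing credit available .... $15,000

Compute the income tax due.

$47,120

Shadow minimum tax:
  Adjusted income: $199,000 + $44,000 + $42,000 + $44,000 = $329,000
  Less exemption $81,000 → base $248,000
  $248,000 × 19% = $47,120

General income tax:
  $106,000 × 9% = $9,540
  $1,000 × 19% = $190
  $92,000 × 30% = $27,600
  → $37,330
  Less low-income housing credit $15,000 → $22,330

$47,120 > $22,330, so the shadow minimum tax is the binding amount.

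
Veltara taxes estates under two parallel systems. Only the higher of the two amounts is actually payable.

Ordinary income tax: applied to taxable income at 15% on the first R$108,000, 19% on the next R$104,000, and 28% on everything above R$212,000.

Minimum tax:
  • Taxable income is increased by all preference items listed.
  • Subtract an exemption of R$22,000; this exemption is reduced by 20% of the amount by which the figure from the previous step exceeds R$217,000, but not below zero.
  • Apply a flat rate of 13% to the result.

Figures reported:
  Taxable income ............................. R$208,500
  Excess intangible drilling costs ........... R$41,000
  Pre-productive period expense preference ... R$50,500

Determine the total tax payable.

R$38,298

Ordinary income tax:
  R$108,000 × 15% = R$16,200
  R$100,500 × 19% = R$19,095
  → R$35,295

Minimum tax:
  Adjusted income: R$208,500 + R$41,000 + R$50,500 = R$300,000
  Exemption: R$22,000 − 20% × (R$300,000 − R$217,000) = R$22,000 − R$16,600 = R$5,400
  Base: R$300,000 − R$5,400 = R$294,600
  R$294,600 × 13% = R$38,298

R$38,298 > R$35,295, so the minimum tax is the binding amount.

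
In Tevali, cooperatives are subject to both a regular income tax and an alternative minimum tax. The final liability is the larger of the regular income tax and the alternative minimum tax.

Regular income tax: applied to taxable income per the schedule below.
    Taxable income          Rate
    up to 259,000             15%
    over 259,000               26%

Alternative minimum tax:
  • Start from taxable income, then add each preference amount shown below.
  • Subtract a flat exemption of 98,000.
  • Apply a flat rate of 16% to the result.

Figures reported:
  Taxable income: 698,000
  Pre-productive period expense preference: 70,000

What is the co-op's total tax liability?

Regular income tax:
  259,000 × 15% = 38,850
  439,000 × 26% = 114,140
  → 152,990

Alternative minimum tax:
  Adjusted income: 698,000 + 70,000 = 768,000
  Less exemption 98,000 → base 670,000
  670,000 × 16% = 107,200

152,990 > 107,200, so the regular income tax governs.

152,990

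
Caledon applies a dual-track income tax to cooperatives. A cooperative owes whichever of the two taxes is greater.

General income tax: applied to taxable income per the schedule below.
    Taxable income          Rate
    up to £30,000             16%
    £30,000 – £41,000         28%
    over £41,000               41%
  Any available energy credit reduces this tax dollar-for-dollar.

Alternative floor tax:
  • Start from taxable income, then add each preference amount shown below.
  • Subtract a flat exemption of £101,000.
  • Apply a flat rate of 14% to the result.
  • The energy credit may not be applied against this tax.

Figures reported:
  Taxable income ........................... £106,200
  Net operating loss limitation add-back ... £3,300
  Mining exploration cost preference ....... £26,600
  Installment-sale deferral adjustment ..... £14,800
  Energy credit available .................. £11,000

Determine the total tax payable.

General income tax:
  £30,000 × 16% = £4,800
  £11,000 × 28% = £3,080
  £65,200 × 41% = £26,732
  → £34,612
  Less energy credit £11,000 → £23,612

Alternative floor tax:
  Adjusted income: £106,200 + £3,300 + £26,600 + £14,800 = £150,900
  Less exemption £101,000 → base £49,900
  £49,900 × 14% = £6,986

£23,612 > £6,986, so the general income tax governs.

£23,612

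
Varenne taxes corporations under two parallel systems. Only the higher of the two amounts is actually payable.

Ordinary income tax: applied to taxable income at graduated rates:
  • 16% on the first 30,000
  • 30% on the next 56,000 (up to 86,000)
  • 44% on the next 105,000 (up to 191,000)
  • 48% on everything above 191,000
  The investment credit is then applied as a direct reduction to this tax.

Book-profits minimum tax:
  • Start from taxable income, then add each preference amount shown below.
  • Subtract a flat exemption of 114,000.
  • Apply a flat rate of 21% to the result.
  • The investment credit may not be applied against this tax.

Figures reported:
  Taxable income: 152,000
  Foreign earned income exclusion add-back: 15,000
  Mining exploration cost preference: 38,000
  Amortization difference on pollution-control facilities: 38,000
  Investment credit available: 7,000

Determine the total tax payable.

Ordinary income tax:
  30,000 × 16% = 4,800
  56,000 × 30% = 16,800
  66,000 × 44% = 29,040
  → 50,640
  Less investment credit 7,000 → 43,640

Book-profits minimum tax:
  Adjusted income: 152,000 + 15,000 + 38,000 + 38,000 = 243,000
  Less exemption 114,000 → base 129,000
  129,000 × 21% = 27,090

43,640 > 27,090, so the ordinary income tax governs.

43,640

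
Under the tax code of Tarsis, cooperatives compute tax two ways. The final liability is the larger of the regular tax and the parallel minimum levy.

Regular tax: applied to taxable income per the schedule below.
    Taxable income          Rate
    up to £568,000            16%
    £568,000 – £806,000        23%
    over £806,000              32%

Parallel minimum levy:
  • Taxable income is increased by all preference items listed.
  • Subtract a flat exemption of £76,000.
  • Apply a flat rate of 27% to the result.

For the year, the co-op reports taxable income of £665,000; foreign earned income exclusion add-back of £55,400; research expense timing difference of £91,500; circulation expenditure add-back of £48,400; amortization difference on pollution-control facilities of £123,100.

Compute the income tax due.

£244,998

Regular tax:
  £568,000 × 16% = £90,880
  £97,000 × 23% = £22,310
  → £113,190

Parallel minimum levy:
  Adjusted income: £665,000 + £55,400 + £91,500 + £48,400 + £123,100 = £983,400
  Less exemption £76,000 → base £907,400
  £907,400 × 27% = £244,998

£244,998 > £113,190, so the parallel minimum levy is the binding amount.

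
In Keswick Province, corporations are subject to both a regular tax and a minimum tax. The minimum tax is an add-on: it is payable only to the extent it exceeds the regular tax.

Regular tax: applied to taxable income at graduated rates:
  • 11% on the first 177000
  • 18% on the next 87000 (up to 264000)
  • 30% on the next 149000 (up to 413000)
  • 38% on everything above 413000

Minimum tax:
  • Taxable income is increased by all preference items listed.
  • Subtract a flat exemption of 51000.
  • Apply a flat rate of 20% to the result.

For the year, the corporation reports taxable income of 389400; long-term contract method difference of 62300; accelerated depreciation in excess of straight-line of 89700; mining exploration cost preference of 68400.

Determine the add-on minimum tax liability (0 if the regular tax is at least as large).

39010

Minimum tax:
  Adjusted income: 389400 + 62300 + 89700 + 68400 = 609800
  Less exemption 51000 → base 558800
  558800 × 20% = 111760

Regular tax:
  177000 × 11% = 19470
  87000 × 18% = 15660
  125400 × 30% = 37620
  → 72750

Excess of minimum tax over regular tax: 111760 − 72750 = 39010.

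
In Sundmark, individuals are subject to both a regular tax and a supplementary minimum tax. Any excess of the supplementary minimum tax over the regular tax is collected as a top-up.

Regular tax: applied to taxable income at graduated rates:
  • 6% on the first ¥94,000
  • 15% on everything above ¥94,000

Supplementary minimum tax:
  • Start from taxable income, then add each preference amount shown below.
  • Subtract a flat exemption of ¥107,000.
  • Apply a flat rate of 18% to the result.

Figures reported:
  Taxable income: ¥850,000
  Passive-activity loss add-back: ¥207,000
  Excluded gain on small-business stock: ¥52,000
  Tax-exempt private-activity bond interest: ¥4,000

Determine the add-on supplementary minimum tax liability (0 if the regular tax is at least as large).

¥62,040

Supplementary minimum tax:
  Adjusted income: ¥850,000 + ¥207,000 + ¥52,000 + ¥4,000 = ¥1,113,000
  Less exemption ¥107,000 → base ¥1,006,000
  ¥1,006,000 × 18% = ¥181,080

Regular tax:
  ¥94,000 × 6% = ¥5,640
  ¥756,000 × 15% = ¥113,400
  → ¥119,040

Excess of supplementary minimum tax over regular tax: ¥181,080 − ¥119,040 = ¥62,040.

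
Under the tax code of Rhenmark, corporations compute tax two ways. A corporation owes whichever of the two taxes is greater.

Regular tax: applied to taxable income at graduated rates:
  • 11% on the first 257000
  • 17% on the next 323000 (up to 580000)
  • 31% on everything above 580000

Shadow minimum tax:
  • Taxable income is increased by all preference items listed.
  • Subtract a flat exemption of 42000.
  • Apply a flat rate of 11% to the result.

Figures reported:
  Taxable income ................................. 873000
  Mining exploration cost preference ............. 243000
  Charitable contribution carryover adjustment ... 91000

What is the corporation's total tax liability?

Regular tax:
  257000 × 11% = 28270
  323000 × 17% = 54910
  293000 × 31% = 90830
  → 174010

Shadow minimum tax:
  Adjusted income: 873000 + 243000 + 91000 = 1207000
  Less exemption 42000 → base 1165000
  1165000 × 11% = 128150

174010 > 128150, so the regular tax governs.

174010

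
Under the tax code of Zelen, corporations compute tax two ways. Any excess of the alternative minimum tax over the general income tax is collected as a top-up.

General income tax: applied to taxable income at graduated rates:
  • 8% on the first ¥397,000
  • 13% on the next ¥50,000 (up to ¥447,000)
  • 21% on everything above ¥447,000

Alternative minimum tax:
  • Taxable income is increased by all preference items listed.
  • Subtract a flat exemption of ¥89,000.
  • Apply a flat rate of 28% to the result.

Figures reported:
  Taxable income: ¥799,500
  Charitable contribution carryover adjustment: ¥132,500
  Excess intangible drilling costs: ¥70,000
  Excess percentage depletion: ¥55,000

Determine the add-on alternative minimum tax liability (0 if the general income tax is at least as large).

General income tax:
  ¥397,000 × 8% = ¥31,760
  ¥50,000 × 13% = ¥6,500
  ¥352,500 × 21% = ¥74,025
  → ¥112,285

Alternative minimum tax:
  Adjusted income: ¥799,500 + ¥132,500 + ¥70,000 + ¥55,000 = ¥1,057,000
  Less exemption ¥89,000 → base ¥968,000
  ¥968,000 × 28% = ¥271,040

Excess of alternative minimum tax over general income tax: ¥271,040 − ¥112,285 = ¥158,755.

¥158,755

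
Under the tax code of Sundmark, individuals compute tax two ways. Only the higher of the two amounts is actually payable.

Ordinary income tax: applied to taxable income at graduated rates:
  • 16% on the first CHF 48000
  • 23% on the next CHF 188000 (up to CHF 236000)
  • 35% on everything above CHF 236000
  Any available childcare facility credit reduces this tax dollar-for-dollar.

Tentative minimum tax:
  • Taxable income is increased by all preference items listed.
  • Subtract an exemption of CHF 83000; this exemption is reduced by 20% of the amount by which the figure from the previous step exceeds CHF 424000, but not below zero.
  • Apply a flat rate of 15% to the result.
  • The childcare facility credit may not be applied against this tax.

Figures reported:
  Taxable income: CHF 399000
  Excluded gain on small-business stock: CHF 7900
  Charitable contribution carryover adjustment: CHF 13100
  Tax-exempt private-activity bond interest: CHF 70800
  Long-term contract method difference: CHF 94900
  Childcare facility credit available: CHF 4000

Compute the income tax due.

CHF 103970

Ordinary income tax:
  CHF 48000 × 16% = CHF 7680
  CHF 188000 × 23% = CHF 43240
  CHF 163000 × 35% = CHF 57050
  → CHF 107970
  Less childcare facility credit CHF 4000 → CHF 103970

Tentative minimum tax:
  Adjusted income: CHF 399000 + CHF 7900 + CHF 13100 + CHF 70800 + CHF 94900 = CHF 585700
  Exemption: CHF 83000 − 20% × (CHF 585700 − CHF 424000) = CHF 83000 − CHF 32340 = CHF 50660
  Base: CHF 585700 − CHF 50660 = CHF 535040
  CHF 535040 × 15% = CHF 80256

CHF 103970 > CHF 80256, so the ordinary income tax governs.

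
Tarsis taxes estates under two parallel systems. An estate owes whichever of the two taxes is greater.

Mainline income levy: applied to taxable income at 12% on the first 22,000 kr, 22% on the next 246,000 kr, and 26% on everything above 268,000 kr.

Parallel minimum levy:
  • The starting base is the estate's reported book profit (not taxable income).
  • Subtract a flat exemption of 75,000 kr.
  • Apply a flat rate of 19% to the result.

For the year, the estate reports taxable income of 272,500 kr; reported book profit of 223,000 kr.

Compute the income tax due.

Parallel minimum levy:
  Base (reported book profit): 223,000 kr
  Less exemption 75,000 kr → base 148,000 kr
  148,000 kr × 19% = 28,120 kr

Mainline income levy:
  22,000 kr × 12% = 2,640 kr
  246,000 kr × 22% = 54,120 kr
  4,500 kr × 26% = 1,170 kr
  → 57,930 kr

57,930 kr > 28,120 kr, so the mainline income levy governs.

57,930 kr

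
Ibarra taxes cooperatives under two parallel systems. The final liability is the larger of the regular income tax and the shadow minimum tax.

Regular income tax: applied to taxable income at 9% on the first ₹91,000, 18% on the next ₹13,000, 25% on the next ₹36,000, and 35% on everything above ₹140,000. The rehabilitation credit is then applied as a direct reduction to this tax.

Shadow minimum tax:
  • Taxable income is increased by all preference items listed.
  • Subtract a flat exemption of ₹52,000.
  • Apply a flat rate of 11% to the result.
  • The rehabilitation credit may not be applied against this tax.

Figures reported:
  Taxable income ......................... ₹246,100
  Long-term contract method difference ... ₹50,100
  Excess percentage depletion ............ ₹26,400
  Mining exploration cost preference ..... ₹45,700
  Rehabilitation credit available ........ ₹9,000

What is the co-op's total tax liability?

₹47,665

Shadow minimum tax:
  Adjusted income: ₹246,100 + ₹50,100 + ₹26,400 + ₹45,700 = ₹368,300
  Less exemption ₹52,000 → base ₹316,300
  ₹316,300 × 11% = ₹34,793

Regular income tax:
  ₹91,000 × 9% = ₹8,190
  ₹13,000 × 18% = ₹2,340
  ₹36,000 × 25% = ₹9,000
  ₹106,100 × 35% = ₹37,135
  → ₹56,665
  Less rehabilitation credit ₹9,000 → ₹47,665

₹47,665 > ₹34,793, so the regular income tax governs.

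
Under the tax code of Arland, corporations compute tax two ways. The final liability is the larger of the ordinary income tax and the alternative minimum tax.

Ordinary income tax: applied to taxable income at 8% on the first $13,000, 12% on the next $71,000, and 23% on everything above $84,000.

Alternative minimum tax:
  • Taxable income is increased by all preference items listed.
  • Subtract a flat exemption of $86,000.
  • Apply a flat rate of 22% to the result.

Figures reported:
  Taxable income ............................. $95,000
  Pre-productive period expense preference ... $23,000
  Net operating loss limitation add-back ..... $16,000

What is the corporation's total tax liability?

$12,090

Alternative minimum tax:
  Adjusted income: $95,000 + $23,000 + $16,000 = $134,000
  Less exemption $86,000 → base $48,000
  $48,000 × 22% = $10,560

Ordinary income tax:
  $13,000 × 8% = $1,040
  $71,000 × 12% = $8,520
  $11,000 × 23% = $2,530
  → $12,090

$12,090 > $10,560, so the ordinary income tax governs.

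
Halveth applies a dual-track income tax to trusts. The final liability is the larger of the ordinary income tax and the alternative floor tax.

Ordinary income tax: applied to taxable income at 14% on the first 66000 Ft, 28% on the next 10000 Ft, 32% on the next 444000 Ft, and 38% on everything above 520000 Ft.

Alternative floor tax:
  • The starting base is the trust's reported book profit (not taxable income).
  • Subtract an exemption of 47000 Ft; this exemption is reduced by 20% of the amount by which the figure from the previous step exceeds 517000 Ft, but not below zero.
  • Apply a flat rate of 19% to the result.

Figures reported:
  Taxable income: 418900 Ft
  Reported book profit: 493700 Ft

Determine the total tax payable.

121768 Ft

Alternative floor tax:
  Base (reported book profit): 493700 Ft
  Exemption: 493700 Ft ≤ 517000 Ft, so full 47000 Ft applies
  Base: 493700 Ft − 47000 Ft = 446700 Ft
  446700 Ft × 19% = 84873 Ft

Ordinary income tax:
  66000 Ft × 14% = 9240 Ft
  10000 Ft × 28% = 2800 Ft
  342900 Ft × 32% = 109728 Ft
  → 121768 Ft

121768 Ft > 84873 Ft, so the ordinary income tax governs.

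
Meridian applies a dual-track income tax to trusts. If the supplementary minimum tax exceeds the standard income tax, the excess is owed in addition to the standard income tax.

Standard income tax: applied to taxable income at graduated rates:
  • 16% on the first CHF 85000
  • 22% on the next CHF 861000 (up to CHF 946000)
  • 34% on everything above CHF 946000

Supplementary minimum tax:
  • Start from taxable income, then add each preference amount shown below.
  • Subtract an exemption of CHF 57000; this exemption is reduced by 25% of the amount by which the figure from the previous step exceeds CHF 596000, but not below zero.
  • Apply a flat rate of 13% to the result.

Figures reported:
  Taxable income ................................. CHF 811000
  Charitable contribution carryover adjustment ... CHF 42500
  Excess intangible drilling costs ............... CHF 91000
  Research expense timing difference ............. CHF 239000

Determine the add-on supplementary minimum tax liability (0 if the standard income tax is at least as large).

Standard income tax:
  CHF 85000 × 16% = CHF 13600
  CHF 726000 × 22% = CHF 159720
  → CHF 173320

Supplementary minimum tax:
  Adjusted income: CHF 811000 + CHF 42500 + CHF 91000 + CHF 239000 = CHF 1183500
  Exemption: 25% × (CHF 1183500 − CHF 596000) = CHF 146875 ≥ CHF 57000, so the exemption is fully phased out
  Base: CHF 1183500 − CHF 0 = CHF 1183500
  CHF 1183500 × 13% = CHF 153855

CHF 153855 ≤ CHF 173320, so no add-on is due.

CHF 0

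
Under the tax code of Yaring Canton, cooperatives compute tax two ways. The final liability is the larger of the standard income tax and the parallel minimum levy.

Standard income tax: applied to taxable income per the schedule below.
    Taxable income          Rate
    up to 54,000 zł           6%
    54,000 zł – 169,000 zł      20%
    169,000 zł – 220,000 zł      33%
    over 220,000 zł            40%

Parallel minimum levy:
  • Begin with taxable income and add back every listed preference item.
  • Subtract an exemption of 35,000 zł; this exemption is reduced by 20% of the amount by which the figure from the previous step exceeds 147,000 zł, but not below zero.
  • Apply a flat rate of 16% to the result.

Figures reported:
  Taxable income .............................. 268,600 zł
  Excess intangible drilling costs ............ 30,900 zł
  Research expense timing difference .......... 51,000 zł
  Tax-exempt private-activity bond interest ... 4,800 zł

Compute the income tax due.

62,510 zł

Standard income tax:
  54,000 zł × 6% = 3,240 zł
  115,000 zł × 20% = 23,000 zł
  51,000 zł × 33% = 16,830 zł
  48,600 zł × 40% = 19,440 zł
  → 62,510 zł

Parallel minimum levy:
  Adjusted income: 268,600 zł + 30,900 zł + 51,000 zł + 4,800 zł = 355,300 zł
  Exemption: 20% × (355,300 zł − 147,000 zł) = 41,660 zł ≥ 35,000 zł, so the exemption is fully phased out
  Base: 355,300 zł − 0 zł = 355,300 zł
  355,300 zł × 16% = 56,848 zł

62,510 zł > 56,848 zł, so the standard income tax governs.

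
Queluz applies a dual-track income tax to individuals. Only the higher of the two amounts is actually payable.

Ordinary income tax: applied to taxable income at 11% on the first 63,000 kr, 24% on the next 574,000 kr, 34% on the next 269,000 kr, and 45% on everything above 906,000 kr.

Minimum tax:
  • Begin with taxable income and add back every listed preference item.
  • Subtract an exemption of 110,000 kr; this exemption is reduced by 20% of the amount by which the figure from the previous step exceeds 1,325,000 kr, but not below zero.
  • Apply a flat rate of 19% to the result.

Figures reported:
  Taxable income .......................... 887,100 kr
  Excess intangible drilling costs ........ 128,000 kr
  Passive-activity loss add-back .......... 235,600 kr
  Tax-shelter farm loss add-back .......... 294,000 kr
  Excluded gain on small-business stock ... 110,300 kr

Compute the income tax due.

Ordinary income tax:
  63,000 kr × 11% = 6,930 kr
  574,000 kr × 24% = 137,760 kr
  250,100 kr × 34% = 85,034 kr
  → 229,724 kr

Minimum tax:
  Adjusted income: 887,100 kr + 128,000 kr + 235,600 kr + 294,000 kr + 110,300 kr = 1,655,000 kr
  Exemption: 110,000 kr − 20% × (1,655,000 kr − 1,325,000 kr) = 110,000 kr − 66,000 kr = 44,000 kr
  Base: 1,655,000 kr − 44,000 kr = 1,611,000 kr
  1,611,000 kr × 19% = 306,090 kr

306,090 kr > 229,724 kr, so the minimum tax is the binding amount.

306,090 kr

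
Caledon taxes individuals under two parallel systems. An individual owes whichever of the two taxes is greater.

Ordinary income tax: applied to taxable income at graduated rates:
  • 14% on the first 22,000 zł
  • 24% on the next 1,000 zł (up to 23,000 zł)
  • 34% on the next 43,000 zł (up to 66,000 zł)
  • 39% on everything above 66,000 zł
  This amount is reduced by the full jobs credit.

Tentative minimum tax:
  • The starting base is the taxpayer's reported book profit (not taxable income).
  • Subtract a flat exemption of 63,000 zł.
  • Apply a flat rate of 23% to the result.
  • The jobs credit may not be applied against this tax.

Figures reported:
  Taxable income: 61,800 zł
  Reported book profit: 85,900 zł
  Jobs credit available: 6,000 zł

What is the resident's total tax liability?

10,512 zł

Ordinary income tax:
  22,000 zł × 14% = 3,080 zł
  1,000 zł × 24% = 240 zł
  38,800 zł × 34% = 13,192 zł
  → 16,512 zł
  Less jobs credit 6,000 zł → 10,512 zł

Tentative minimum tax:
  Base (reported book profit): 85,900 zł
  Less exemption 63,000 zł → base 22,900 zł
  22,900 zł × 23% = 5,267 zł

10,512 zł > 5,267 zł, so the ordinary income tax governs.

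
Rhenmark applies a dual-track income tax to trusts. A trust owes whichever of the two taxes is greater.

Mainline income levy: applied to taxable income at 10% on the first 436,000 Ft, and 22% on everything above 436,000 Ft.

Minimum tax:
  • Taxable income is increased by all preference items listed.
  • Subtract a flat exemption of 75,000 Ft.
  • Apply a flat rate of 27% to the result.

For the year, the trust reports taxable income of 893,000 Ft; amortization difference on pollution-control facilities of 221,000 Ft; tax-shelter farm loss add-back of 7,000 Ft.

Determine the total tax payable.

282,420 Ft

Minimum tax:
  Adjusted income: 893,000 Ft + 221,000 Ft + 7,000 Ft = 1,121,000 Ft
  Less exemption 75,000 Ft → base 1,046,000 Ft
  1,046,000 Ft × 27% = 282,420 Ft

Mainline income levy:
  436,000 Ft × 10% = 43,600 Ft
  457,000 Ft × 22% = 100,540 Ft
  → 144,140 Ft

282,420 Ft > 144,140 Ft, so the minimum tax is the binding amount.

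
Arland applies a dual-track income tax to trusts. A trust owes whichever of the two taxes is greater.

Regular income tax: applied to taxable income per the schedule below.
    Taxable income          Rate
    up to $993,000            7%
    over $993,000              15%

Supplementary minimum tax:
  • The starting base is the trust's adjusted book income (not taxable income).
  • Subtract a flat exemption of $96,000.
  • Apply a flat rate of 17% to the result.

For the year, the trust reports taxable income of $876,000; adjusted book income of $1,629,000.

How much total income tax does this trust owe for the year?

$260,610

Supplementary minimum tax:
  Base (adjusted book income): $1,629,000
  Less exemption $96,000 → base $1,533,000
  $1,533,000 × 17% = $260,610

Regular income tax:
  $876,000 × 7% = $61,320

$260,610 > $61,320, so the supplementary minimum tax is the binding amount.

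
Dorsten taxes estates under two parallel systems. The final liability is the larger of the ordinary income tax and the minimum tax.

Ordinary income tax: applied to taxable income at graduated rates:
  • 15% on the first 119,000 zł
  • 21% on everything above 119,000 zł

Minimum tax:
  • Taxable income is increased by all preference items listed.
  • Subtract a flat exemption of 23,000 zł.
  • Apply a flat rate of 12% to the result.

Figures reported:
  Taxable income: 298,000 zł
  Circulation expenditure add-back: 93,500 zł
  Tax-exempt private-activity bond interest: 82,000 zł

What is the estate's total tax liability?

Ordinary income tax:
  119,000 zł × 15% = 17,850 zł
  179,000 zł × 21% = 37,590 zł
  → 55,440 zł

Minimum tax:
  Adjusted income: 298,000 zł + 93,500 zł + 82,000 zł = 473,500 zł
  Less exemption 23,000 zł → base 450,500 zł
  450,500 zł × 12% = 54,060 zł

55,440 zł > 54,060 zł, so the ordinary income tax governs.

55,440 zł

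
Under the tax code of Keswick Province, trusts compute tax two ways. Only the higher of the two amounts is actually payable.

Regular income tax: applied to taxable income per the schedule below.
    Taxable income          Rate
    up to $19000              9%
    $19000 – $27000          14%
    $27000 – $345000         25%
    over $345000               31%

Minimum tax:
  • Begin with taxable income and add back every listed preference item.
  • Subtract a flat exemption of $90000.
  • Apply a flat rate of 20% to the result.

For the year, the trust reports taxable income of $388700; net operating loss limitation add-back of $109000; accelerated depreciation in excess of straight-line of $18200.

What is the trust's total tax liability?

$95877

Minimum tax:
  Adjusted income: $388700 + $109000 + $18200 = $515900
  Less exemption $90000 → base $425900
  $425900 × 20% = $85180

Regular income tax:
  $19000 × 9% = $1710
  $8000 × 14% = $1120
  $318000 × 25% = $79500
  $43700 × 31% = $13547
  → $95877

$95877 > $85180, so the regular income tax governs.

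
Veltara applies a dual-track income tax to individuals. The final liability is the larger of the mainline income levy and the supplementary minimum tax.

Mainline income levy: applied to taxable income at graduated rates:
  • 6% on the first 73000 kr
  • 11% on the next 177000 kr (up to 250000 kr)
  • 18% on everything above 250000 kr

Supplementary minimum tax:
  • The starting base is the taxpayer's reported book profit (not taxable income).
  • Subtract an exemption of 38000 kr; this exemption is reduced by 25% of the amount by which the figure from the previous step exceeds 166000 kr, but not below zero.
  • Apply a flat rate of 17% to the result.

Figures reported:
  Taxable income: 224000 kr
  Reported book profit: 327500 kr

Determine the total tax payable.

55675 kr

Mainline income levy:
  73000 kr × 6% = 4380 kr
  151000 kr × 11% = 16610 kr
  → 20990 kr

Supplementary minimum tax:
  Base (reported book profit): 327500 kr
  Exemption: 25% × (327500 kr − 166000 kr) = 40375 kr ≥ 38000 kr, so the exemption is fully phased out
  Base: 327500 kr − 0 kr = 327500 kr
  327500 kr × 17% = 55675 kr

55675 kr > 20990 kr, so the supplementary minimum tax is the binding amount.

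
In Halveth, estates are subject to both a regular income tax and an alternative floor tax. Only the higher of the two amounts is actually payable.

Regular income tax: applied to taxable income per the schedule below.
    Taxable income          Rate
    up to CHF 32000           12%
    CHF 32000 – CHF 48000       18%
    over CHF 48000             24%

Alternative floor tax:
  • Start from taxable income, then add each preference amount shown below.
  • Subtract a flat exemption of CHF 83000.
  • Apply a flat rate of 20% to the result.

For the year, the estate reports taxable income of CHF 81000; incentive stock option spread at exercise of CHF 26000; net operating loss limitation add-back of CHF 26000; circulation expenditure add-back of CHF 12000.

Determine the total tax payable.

Alternative floor tax:
  Adjusted income: CHF 81000 + CHF 26000 + CHF 26000 + CHF 12000 = CHF 145000
  Less exemption CHF 83000 → base CHF 62000
  CHF 62000 × 20% = CHF 12400

Regular income tax:
  CHF 32000 × 12% = CHF 3840
  CHF 16000 × 18% = CHF 2880
  CHF 33000 × 24% = CHF 7920
  → CHF 14640

CHF 14640 > CHF 12400, so the regular income tax governs.

CHF 14640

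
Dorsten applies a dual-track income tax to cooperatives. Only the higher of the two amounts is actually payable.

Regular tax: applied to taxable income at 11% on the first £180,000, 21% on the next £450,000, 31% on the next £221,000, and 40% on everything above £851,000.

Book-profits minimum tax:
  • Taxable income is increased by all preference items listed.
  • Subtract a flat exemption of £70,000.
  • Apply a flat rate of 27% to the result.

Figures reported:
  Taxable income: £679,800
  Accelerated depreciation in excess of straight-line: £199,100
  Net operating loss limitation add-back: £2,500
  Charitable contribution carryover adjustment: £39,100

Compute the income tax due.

Regular tax:
  £180,000 × 11% = £19,800
  £450,000 × 21% = £94,500
  £49,800 × 31% = £15,438
  → £129,738

Book-profits minimum tax:
  Adjusted income: £679,800 + £199,100 + £2,500 + £39,100 = £920,500
  Less exemption £70,000 → base £850,500
  £850,500 × 27% = £229,635

£229,635 > £129,738, so the book-profits minimum tax is the binding amount.

£229,635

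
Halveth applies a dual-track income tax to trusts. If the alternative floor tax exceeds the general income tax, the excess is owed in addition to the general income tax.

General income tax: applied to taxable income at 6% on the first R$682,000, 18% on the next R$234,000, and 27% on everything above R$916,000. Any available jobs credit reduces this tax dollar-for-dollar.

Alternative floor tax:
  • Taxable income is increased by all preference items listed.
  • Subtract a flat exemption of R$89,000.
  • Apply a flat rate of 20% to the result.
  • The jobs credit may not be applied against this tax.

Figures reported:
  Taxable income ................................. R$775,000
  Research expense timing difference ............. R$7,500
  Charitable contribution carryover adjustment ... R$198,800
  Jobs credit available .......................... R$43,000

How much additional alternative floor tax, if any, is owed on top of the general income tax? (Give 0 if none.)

R$163,800

Alternative floor tax:
  Adjusted income: R$775,000 + R$7,500 + R$198,800 = R$981,300
  Less exemption R$89,000 → base R$892,300
  R$892,300 × 20% = R$178,460

General income tax:
  R$682,000 × 6% = R$40,920
  R$93,000 × 18% = R$16,740
  → R$57,660
  Less jobs credit R$43,000 → R$14,660

Excess of alternative floor tax over general income tax: R$178,460 − R$14,660 = R$163,800.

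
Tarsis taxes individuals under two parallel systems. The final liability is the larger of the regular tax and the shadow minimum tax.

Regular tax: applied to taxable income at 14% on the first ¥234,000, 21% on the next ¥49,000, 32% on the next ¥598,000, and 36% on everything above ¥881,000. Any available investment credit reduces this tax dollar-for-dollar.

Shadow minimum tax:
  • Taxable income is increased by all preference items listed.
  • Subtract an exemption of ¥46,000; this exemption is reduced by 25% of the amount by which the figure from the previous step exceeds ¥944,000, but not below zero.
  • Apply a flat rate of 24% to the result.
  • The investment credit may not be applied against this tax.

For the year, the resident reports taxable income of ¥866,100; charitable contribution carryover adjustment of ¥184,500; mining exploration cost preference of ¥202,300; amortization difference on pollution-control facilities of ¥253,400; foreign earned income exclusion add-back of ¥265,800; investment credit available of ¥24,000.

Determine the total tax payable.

Shadow minimum tax:
  Adjusted income: ¥866,100 + ¥184,500 + ¥202,300 + ¥253,400 + ¥265,800 = ¥1,772,100
  Exemption: 25% × (¥1,772,100 − ¥944,000) = ¥207,025 ≥ ¥46,000, so the exemption is fully phased out
  Base: ¥1,772,100 − ¥0 = ¥1,772,100
  ¥1,772,100 × 24% = ¥425,304

Regular tax:
  ¥234,000 × 14% = ¥32,760
  ¥49,000 × 21% = ¥10,290
  ¥583,100 × 32% = ¥186,592
  → ¥229,642
  Less investment credit ¥24,000 → ¥205,642

¥425,304 > ¥205,642, so the shadow minimum tax is the binding amount.

¥425,304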